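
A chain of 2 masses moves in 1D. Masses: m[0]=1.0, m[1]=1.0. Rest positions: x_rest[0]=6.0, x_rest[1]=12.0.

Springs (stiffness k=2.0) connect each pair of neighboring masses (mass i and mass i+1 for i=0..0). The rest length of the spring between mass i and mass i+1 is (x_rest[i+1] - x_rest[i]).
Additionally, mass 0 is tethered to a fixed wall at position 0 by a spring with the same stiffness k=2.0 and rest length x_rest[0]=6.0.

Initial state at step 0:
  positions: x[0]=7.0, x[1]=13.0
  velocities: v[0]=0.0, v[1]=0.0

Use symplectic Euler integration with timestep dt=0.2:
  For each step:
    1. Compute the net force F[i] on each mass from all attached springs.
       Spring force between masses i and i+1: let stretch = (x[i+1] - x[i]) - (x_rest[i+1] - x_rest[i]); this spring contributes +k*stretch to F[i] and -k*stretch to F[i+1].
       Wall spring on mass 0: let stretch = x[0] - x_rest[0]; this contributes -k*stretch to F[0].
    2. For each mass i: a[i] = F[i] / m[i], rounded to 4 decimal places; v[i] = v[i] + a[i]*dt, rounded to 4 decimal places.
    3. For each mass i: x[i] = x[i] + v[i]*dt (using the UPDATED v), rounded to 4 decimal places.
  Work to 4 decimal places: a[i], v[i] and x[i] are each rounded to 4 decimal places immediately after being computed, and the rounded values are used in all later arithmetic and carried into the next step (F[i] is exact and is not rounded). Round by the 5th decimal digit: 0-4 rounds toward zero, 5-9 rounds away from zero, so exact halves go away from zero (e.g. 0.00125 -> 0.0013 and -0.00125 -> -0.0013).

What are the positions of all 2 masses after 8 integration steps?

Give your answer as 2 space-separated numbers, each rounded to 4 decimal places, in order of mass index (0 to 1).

Answer: 5.8590 12.2219

Derivation:
Step 0: x=[7.0000 13.0000] v=[0.0000 0.0000]
Step 1: x=[6.9200 13.0000] v=[-0.4000 0.0000]
Step 2: x=[6.7728 12.9936] v=[-0.7360 -0.0320]
Step 3: x=[6.5814 12.9695] v=[-0.9568 -0.1203]
Step 4: x=[6.3746 12.9144] v=[-1.0341 -0.2755]
Step 5: x=[6.1810 12.8161] v=[-0.9680 -0.4914]
Step 6: x=[6.0237 12.6670] v=[-0.7864 -0.7454]
Step 7: x=[5.9160 12.4665] v=[-0.5386 -1.0027]
Step 8: x=[5.8590 12.2219] v=[-0.2848 -1.2229]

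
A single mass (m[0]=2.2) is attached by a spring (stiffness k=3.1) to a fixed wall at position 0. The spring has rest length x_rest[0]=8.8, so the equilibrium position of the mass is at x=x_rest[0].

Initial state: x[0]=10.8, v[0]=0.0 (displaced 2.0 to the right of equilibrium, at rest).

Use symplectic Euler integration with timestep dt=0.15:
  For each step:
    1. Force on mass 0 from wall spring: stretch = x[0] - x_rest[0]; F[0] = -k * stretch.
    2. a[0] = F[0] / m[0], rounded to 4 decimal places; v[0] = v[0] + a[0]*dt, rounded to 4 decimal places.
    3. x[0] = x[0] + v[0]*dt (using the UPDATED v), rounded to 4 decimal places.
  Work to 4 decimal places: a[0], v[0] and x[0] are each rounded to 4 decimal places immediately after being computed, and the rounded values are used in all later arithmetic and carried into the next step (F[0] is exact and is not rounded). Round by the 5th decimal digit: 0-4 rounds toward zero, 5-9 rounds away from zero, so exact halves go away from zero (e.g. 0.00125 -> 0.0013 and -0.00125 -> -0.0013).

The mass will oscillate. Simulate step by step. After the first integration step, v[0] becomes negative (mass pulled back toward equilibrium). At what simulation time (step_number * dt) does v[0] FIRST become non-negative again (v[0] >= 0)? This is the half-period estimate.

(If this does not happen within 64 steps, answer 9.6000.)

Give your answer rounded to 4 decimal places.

Step 0: x=[10.8000] v=[0.0000]
Step 1: x=[10.7366] v=[-0.4227]
Step 2: x=[10.6118] v=[-0.8320]
Step 3: x=[10.4296] v=[-1.2150]
Step 4: x=[10.1957] v=[-1.5594]
Step 5: x=[9.9175] v=[-1.8544]
Step 6: x=[9.6039] v=[-2.0906]
Step 7: x=[9.2648] v=[-2.2605]
Step 8: x=[8.9110] v=[-2.3587]
Step 9: x=[8.5537] v=[-2.3822]
Step 10: x=[8.2042] v=[-2.3301]
Step 11: x=[7.8736] v=[-2.2042]
Step 12: x=[7.5723] v=[-2.0084]
Step 13: x=[7.3100] v=[-1.7489]
Step 14: x=[7.0949] v=[-1.4340]
Step 15: x=[6.9339] v=[-1.0736]
Step 16: x=[6.8320] v=[-0.6792]
Step 17: x=[6.7925] v=[-0.2632]
Step 18: x=[6.8167] v=[0.1611]
First v>=0 after going negative at step 18, time=2.7000

Answer: 2.7000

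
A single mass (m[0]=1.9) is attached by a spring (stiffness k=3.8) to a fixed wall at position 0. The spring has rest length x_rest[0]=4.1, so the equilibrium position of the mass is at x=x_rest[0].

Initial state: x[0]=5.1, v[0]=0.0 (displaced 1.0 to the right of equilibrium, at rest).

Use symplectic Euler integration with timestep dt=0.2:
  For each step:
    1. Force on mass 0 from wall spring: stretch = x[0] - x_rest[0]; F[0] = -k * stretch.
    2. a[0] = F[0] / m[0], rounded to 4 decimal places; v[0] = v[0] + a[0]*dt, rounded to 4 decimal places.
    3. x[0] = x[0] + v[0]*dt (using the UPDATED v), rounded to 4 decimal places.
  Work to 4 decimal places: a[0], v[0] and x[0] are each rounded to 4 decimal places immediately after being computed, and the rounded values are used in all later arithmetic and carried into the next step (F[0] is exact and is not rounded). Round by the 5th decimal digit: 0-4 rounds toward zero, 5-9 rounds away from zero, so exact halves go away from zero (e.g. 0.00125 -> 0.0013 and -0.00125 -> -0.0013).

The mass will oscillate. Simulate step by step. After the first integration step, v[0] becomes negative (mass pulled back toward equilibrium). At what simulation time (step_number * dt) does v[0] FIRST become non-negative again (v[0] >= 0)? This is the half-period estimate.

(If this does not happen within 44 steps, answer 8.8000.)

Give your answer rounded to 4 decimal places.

Answer: 2.4000

Derivation:
Step 0: x=[5.1000] v=[0.0000]
Step 1: x=[5.0200] v=[-0.4000]
Step 2: x=[4.8664] v=[-0.7680]
Step 3: x=[4.6515] v=[-1.0746]
Step 4: x=[4.3925] v=[-1.2952]
Step 5: x=[4.1101] v=[-1.4122]
Step 6: x=[3.8269] v=[-1.4162]
Step 7: x=[3.5655] v=[-1.3070]
Step 8: x=[3.3469] v=[-1.0932]
Step 9: x=[3.1885] v=[-0.7920]
Step 10: x=[3.1030] v=[-0.4274]
Step 11: x=[3.0973] v=[-0.0286]
Step 12: x=[3.1718] v=[0.3725]
First v>=0 after going negative at step 12, time=2.4000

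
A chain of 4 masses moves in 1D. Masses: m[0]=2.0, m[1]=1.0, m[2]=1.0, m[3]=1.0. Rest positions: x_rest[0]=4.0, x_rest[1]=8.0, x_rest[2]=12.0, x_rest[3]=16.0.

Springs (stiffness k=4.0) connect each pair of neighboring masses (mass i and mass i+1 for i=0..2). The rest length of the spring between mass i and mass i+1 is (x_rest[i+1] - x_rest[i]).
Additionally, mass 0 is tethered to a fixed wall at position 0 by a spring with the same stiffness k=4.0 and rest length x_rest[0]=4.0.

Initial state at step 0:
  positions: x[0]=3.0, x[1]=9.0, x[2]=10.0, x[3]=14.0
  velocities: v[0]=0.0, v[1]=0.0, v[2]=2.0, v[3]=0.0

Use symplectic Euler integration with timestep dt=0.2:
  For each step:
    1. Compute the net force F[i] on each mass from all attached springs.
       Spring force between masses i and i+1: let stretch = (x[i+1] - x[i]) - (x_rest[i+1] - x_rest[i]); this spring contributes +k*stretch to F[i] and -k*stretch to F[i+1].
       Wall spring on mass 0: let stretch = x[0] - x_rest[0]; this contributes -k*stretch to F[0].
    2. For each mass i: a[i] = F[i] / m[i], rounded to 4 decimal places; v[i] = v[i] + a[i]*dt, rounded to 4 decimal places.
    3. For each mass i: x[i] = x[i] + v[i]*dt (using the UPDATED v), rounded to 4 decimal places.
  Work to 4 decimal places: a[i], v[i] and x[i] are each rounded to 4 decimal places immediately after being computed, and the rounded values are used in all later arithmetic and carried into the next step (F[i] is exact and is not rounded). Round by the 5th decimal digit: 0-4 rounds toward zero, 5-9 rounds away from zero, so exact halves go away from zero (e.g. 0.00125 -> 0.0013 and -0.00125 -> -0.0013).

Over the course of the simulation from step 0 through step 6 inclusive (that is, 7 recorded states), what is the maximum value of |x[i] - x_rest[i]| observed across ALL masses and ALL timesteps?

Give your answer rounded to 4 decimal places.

Step 0: x=[3.0000 9.0000 10.0000 14.0000] v=[0.0000 0.0000 2.0000 0.0000]
Step 1: x=[3.2400 8.2000 10.8800 14.0000] v=[1.2000 -4.0000 4.4000 0.0000]
Step 2: x=[3.6176 7.0352 11.8304 14.1408] v=[1.8880 -5.8240 4.7520 0.7040]
Step 3: x=[3.9792 6.0908 12.3832 14.5519] v=[1.8080 -4.7219 2.7642 2.0557]
Step 4: x=[4.1914 5.8153 12.2762 15.2560] v=[1.0610 -1.3773 -0.5348 3.5207]
Step 5: x=[4.1982 6.3138 11.6123 16.1234] v=[0.0340 2.4923 -3.3197 4.3369]
Step 6: x=[4.0384 7.3215 10.8224 16.9090] v=[-0.7990 5.0386 -3.9496 3.9280]
Max displacement = 2.1847

Answer: 2.1847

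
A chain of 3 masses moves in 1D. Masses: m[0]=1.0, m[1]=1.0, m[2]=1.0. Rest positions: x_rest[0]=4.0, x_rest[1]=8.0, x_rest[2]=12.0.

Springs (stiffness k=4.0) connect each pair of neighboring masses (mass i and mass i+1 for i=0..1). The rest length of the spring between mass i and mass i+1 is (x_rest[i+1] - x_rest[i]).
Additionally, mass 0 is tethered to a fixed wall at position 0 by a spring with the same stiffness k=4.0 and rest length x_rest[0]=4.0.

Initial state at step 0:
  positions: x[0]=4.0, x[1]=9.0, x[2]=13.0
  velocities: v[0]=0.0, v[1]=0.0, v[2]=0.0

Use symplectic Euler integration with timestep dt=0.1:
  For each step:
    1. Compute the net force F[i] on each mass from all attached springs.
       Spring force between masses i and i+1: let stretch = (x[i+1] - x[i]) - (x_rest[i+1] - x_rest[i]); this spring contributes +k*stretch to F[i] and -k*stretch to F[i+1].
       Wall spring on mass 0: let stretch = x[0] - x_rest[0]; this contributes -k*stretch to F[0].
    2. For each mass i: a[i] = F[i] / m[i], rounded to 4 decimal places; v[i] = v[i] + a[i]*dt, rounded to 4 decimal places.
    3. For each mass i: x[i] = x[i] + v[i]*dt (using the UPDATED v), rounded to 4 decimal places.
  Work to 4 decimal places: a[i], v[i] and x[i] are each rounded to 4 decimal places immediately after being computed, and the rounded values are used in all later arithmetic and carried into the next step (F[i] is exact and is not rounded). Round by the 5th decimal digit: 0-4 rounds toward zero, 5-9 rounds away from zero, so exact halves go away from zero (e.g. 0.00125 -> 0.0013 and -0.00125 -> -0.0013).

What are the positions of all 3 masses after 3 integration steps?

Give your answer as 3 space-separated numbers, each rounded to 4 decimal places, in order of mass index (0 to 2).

Answer: 4.2166 8.7834 12.9923

Derivation:
Step 0: x=[4.0000 9.0000 13.0000] v=[0.0000 0.0000 0.0000]
Step 1: x=[4.0400 8.9600 13.0000] v=[0.4000 -0.4000 0.0000]
Step 2: x=[4.1152 8.8848 12.9984] v=[0.7520 -0.7520 -0.0160]
Step 3: x=[4.2166 8.7834 12.9923] v=[1.0138 -1.0144 -0.0614]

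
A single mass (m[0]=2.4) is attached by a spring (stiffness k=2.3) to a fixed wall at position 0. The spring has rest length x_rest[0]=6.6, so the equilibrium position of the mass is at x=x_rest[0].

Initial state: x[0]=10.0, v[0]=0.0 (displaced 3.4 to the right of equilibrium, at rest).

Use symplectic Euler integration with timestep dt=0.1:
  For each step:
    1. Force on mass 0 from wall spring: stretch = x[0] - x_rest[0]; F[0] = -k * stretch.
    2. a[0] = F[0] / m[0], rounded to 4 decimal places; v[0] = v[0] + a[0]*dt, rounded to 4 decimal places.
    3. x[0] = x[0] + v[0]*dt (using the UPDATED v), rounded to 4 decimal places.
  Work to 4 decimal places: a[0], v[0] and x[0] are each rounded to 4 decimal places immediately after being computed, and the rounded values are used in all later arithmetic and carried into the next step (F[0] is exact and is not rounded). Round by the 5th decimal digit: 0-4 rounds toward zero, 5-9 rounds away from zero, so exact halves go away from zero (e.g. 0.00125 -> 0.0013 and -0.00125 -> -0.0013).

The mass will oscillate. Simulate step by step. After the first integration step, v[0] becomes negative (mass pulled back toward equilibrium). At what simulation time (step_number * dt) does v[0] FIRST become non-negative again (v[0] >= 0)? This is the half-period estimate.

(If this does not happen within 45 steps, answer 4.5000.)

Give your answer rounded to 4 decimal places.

Step 0: x=[10.0000] v=[0.0000]
Step 1: x=[9.9674] v=[-0.3258]
Step 2: x=[9.9026] v=[-0.6485]
Step 3: x=[9.8061] v=[-0.9650]
Step 4: x=[9.6789] v=[-1.2723]
Step 5: x=[9.5222] v=[-1.5674]
Step 6: x=[9.3375] v=[-1.8474]
Step 7: x=[9.1265] v=[-2.1097]
Step 8: x=[8.8913] v=[-2.3518]
Step 9: x=[8.6342] v=[-2.5714]
Step 10: x=[8.3576] v=[-2.7663]
Step 11: x=[8.0641] v=[-2.9347]
Step 12: x=[7.7566] v=[-3.0750]
Step 13: x=[7.4380] v=[-3.1858]
Step 14: x=[7.1114] v=[-3.2661]
Step 15: x=[6.7799] v=[-3.3151]
Step 16: x=[6.4467] v=[-3.3323]
Step 17: x=[6.1149] v=[-3.3176]
Step 18: x=[5.7878] v=[-3.2711]
Step 19: x=[5.4685] v=[-3.1933]
Step 20: x=[5.1600] v=[-3.0849]
Step 21: x=[4.8653] v=[-2.9469]
Step 22: x=[4.5872] v=[-2.7807]
Step 23: x=[4.3284] v=[-2.5878]
Step 24: x=[4.0914] v=[-2.3701]
Step 25: x=[3.8784] v=[-2.1297]
Step 26: x=[3.6915] v=[-1.8689]
Step 27: x=[3.5325] v=[-1.5902]
Step 28: x=[3.4029] v=[-1.2962]
Step 29: x=[3.3039] v=[-0.9898]
Step 30: x=[3.2365] v=[-0.6739]
Step 31: x=[3.2013] v=[-0.3516]
Step 32: x=[3.1987] v=[-0.0259]
Step 33: x=[3.2287] v=[0.3001]
First v>=0 after going negative at step 33, time=3.3000

Answer: 3.3000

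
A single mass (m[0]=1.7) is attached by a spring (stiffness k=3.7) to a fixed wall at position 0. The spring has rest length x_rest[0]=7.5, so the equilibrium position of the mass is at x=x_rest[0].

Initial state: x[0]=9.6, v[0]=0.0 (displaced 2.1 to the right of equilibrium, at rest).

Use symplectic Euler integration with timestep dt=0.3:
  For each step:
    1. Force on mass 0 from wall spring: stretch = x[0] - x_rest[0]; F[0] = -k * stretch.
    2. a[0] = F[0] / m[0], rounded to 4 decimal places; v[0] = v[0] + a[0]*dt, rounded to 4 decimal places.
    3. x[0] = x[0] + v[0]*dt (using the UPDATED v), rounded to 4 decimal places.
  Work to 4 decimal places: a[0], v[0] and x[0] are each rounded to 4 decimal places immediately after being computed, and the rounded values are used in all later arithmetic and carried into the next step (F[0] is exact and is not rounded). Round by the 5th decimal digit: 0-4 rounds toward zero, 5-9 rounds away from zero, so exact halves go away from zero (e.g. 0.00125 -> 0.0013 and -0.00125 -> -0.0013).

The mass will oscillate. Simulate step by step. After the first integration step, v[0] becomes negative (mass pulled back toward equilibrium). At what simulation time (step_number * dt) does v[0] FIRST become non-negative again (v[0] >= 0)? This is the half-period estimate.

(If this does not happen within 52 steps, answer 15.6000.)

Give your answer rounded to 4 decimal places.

Answer: 2.4000

Derivation:
Step 0: x=[9.6000] v=[0.0000]
Step 1: x=[9.1886] v=[-1.3712]
Step 2: x=[8.4465] v=[-2.4738]
Step 3: x=[7.5190] v=[-3.0918]
Step 4: x=[6.5877] v=[-3.1042]
Step 5: x=[5.8352] v=[-2.5085]
Step 6: x=[5.4088] v=[-1.4215]
Step 7: x=[5.3920] v=[-0.0561]
Step 8: x=[5.7881] v=[1.3203]
First v>=0 after going negative at step 8, time=2.4000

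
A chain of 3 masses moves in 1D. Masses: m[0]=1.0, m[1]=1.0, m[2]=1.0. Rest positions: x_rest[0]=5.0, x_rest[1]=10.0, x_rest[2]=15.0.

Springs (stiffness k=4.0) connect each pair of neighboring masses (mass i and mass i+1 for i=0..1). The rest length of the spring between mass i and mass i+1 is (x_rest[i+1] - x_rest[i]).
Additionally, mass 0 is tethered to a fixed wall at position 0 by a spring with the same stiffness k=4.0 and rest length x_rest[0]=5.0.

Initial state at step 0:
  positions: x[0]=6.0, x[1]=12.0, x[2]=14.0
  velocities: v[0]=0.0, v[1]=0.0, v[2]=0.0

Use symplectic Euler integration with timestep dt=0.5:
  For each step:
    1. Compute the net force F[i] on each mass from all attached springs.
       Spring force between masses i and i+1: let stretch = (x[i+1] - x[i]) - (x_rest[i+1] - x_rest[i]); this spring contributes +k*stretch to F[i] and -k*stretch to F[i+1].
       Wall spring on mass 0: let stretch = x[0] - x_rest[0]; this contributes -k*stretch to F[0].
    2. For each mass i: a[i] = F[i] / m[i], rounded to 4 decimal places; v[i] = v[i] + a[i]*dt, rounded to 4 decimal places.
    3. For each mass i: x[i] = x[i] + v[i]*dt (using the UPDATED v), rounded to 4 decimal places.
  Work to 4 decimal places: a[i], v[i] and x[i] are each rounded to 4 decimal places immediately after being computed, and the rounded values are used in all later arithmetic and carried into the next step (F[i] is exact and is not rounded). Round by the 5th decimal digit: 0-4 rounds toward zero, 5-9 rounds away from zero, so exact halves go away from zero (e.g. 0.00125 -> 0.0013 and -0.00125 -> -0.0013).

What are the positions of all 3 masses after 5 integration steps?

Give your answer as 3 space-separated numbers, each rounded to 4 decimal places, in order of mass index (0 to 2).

Step 0: x=[6.0000 12.0000 14.0000] v=[0.0000 0.0000 0.0000]
Step 1: x=[6.0000 8.0000 17.0000] v=[0.0000 -8.0000 6.0000]
Step 2: x=[2.0000 11.0000 16.0000] v=[-8.0000 6.0000 -2.0000]
Step 3: x=[5.0000 10.0000 15.0000] v=[6.0000 -2.0000 -2.0000]
Step 4: x=[8.0000 9.0000 14.0000] v=[6.0000 -2.0000 -2.0000]
Step 5: x=[4.0000 12.0000 13.0000] v=[-8.0000 6.0000 -2.0000]

Answer: 4.0000 12.0000 13.0000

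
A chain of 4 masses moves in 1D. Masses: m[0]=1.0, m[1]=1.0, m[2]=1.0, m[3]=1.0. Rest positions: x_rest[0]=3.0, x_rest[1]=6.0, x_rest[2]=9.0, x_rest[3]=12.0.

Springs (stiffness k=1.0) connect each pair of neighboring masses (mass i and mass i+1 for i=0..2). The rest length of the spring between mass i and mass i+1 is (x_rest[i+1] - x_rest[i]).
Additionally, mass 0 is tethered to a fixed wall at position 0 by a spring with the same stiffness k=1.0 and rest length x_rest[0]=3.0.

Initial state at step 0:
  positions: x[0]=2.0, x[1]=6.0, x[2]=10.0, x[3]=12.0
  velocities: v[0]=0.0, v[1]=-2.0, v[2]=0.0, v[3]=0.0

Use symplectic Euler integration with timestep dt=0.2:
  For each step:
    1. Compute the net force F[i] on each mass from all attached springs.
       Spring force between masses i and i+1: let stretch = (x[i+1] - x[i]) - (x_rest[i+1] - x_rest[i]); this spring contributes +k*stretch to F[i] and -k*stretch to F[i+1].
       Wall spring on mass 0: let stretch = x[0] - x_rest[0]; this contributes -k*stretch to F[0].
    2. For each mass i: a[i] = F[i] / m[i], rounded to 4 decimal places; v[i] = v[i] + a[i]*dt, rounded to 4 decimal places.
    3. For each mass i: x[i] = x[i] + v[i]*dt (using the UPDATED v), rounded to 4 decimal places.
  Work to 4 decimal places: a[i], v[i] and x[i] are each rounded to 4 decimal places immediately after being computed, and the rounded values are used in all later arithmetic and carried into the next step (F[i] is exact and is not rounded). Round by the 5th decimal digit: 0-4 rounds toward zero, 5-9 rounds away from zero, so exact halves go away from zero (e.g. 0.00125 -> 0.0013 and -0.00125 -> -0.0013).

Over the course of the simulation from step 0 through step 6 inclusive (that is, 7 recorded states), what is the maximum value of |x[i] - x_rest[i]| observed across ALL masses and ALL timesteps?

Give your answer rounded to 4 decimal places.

Step 0: x=[2.0000 6.0000 10.0000 12.0000] v=[0.0000 -2.0000 0.0000 0.0000]
Step 1: x=[2.0800 5.6000 9.9200 12.0400] v=[0.4000 -2.0000 -0.4000 0.2000]
Step 2: x=[2.2176 5.2320 9.7520 12.1152] v=[0.6880 -1.8400 -0.8400 0.3760]
Step 3: x=[2.3871 4.9242 9.4977 12.2159] v=[0.8474 -1.5389 -1.2714 0.5034]
Step 4: x=[2.5626 4.6979 9.1692 12.3279] v=[0.8774 -1.1316 -1.6425 0.5598]
Step 5: x=[2.7210 4.5650 8.7882 12.4335] v=[0.7919 -0.6644 -1.9050 0.5281]
Step 6: x=[2.8443 4.5273 8.3841 12.5133] v=[0.6165 -0.1886 -2.0206 0.3990]
Max displacement = 1.4727

Answer: 1.4727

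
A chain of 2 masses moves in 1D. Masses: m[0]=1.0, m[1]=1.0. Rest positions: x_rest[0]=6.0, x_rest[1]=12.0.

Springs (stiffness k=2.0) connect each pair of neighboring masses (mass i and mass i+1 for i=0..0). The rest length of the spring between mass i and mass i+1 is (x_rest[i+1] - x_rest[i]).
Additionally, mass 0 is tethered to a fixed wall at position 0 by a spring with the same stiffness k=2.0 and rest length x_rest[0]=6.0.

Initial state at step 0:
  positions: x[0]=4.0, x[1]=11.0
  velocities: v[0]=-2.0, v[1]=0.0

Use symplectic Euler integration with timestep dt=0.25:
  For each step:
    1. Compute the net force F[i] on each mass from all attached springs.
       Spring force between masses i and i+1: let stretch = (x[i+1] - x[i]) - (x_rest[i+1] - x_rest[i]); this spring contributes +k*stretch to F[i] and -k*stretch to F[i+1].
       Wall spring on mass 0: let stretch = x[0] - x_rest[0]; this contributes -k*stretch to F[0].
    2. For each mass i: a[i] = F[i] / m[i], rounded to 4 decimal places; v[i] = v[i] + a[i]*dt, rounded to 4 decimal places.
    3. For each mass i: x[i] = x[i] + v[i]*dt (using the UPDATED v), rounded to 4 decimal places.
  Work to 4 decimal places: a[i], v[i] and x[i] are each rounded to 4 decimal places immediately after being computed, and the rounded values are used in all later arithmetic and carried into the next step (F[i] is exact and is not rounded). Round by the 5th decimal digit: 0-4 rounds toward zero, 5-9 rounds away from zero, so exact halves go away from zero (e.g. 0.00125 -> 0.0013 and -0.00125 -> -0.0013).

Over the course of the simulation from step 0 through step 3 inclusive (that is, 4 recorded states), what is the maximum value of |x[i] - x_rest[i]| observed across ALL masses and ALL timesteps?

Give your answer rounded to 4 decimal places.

Step 0: x=[4.0000 11.0000] v=[-2.0000 0.0000]
Step 1: x=[3.8750 10.8750] v=[-0.5000 -0.5000]
Step 2: x=[4.1406 10.6250] v=[1.0625 -1.0000]
Step 3: x=[4.6992 10.3145] v=[2.2344 -1.2422]
Max displacement = 2.1250

Answer: 2.1250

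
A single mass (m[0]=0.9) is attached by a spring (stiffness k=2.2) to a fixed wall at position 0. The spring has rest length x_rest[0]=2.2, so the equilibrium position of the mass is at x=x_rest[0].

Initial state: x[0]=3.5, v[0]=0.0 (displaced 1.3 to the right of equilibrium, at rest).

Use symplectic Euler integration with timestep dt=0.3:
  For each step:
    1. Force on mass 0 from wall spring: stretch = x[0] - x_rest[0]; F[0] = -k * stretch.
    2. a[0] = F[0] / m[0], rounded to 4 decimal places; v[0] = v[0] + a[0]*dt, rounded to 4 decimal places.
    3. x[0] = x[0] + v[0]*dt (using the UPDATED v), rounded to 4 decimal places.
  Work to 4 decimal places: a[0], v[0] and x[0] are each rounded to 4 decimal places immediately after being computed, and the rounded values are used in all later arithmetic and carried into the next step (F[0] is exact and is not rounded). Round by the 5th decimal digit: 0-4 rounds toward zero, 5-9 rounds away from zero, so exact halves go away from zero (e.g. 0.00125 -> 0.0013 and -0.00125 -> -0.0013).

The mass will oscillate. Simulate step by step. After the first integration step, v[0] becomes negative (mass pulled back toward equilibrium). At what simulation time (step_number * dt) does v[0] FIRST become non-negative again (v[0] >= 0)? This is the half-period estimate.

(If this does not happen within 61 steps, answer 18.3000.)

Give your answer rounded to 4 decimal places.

Answer: 2.1000

Derivation:
Step 0: x=[3.5000] v=[0.0000]
Step 1: x=[3.2140] v=[-0.9533]
Step 2: x=[2.7049] v=[-1.6969]
Step 3: x=[2.0847] v=[-2.0672]
Step 4: x=[1.4899] v=[-1.9827]
Step 5: x=[1.0513] v=[-1.4620]
Step 6: x=[0.8654] v=[-0.6196]
Step 7: x=[0.9731] v=[0.3591]
First v>=0 after going negative at step 7, time=2.1000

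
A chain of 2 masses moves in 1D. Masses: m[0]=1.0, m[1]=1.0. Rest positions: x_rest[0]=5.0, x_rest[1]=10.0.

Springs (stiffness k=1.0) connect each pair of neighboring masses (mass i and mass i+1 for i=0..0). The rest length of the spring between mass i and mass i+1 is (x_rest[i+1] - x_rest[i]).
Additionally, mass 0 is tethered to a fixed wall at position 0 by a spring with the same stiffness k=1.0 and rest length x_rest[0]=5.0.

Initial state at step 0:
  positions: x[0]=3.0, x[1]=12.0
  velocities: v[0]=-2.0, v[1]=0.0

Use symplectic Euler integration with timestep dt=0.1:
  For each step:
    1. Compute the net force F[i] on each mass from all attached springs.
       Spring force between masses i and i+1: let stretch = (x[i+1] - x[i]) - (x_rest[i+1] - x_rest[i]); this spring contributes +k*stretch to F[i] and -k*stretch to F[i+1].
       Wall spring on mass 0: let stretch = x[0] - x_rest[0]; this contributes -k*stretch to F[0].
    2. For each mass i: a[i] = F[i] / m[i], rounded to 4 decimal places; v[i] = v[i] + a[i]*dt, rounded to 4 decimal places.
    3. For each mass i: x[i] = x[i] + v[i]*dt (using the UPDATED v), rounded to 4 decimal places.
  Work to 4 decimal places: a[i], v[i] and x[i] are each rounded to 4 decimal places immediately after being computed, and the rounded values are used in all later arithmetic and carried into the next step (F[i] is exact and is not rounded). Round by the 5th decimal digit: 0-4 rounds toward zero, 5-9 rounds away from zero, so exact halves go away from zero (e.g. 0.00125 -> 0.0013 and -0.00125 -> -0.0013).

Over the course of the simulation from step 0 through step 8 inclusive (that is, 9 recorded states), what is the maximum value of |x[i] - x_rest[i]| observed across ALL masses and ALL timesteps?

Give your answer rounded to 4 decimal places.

Answer: 2.2321

Derivation:
Step 0: x=[3.0000 12.0000] v=[-2.0000 0.0000]
Step 1: x=[2.8600 11.9600] v=[-1.4000 -0.4000]
Step 2: x=[2.7824 11.8790] v=[-0.7760 -0.8100]
Step 3: x=[2.7679 11.7570] v=[-0.1446 -1.2197]
Step 4: x=[2.8157 11.5951] v=[0.4775 -1.6186]
Step 5: x=[2.9231 11.3955] v=[1.0739 -1.9965]
Step 6: x=[3.0860 11.1611] v=[1.6288 -2.3437]
Step 7: x=[3.2988 10.8960] v=[2.1277 -2.6512]
Step 8: x=[3.5546 10.6049] v=[2.5575 -2.9109]
Max displacement = 2.2321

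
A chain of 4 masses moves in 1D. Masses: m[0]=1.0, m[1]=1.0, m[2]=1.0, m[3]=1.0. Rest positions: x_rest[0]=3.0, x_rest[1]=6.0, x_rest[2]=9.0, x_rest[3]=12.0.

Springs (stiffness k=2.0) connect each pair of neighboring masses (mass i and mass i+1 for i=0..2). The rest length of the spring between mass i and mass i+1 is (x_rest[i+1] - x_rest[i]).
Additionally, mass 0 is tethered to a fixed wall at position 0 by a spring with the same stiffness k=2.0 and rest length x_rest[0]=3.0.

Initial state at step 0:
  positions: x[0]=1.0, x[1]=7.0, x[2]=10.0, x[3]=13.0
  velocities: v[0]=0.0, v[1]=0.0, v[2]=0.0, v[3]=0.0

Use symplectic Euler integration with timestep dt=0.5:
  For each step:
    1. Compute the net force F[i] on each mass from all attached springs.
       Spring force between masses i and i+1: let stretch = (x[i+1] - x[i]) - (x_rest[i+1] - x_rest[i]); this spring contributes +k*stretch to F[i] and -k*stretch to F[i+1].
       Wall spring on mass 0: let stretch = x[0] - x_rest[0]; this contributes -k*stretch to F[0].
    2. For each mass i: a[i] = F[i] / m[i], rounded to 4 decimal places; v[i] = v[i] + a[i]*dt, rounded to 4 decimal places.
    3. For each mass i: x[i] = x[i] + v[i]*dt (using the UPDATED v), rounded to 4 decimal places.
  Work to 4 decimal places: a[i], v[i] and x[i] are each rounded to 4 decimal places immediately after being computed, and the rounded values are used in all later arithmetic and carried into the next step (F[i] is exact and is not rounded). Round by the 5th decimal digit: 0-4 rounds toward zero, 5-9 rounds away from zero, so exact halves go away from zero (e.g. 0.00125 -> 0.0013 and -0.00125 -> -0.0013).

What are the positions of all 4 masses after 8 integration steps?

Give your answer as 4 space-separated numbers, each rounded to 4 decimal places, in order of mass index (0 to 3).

Answer: 2.7617 5.5977 6.6642 13.4766

Derivation:
Step 0: x=[1.0000 7.0000 10.0000 13.0000] v=[0.0000 0.0000 0.0000 0.0000]
Step 1: x=[3.5000 5.5000 10.0000 13.0000] v=[5.0000 -3.0000 0.0000 0.0000]
Step 2: x=[5.2500 5.2500 9.2500 13.0000] v=[3.5000 -0.5000 -1.5000 0.0000]
Step 3: x=[4.3750 7.0000 8.3750 12.6250] v=[-1.7500 3.5000 -1.7500 -0.7500]
Step 4: x=[2.6250 8.1250 8.9375 11.6250] v=[-3.5000 2.2500 1.1250 -2.0000]
Step 5: x=[2.3125 6.9063 10.4375 10.7813] v=[-0.6250 -2.4375 3.0000 -1.6875]
Step 6: x=[3.1407 5.1563 10.3438 11.2657] v=[1.6563 -3.5001 -0.1874 0.9687]
Step 7: x=[3.4063 4.9922 8.1173 12.7891] v=[0.5312 -0.3282 -4.4530 3.0468]
Step 8: x=[2.7617 5.5977 6.6642 13.4766] v=[-1.2892 1.2110 -2.9063 1.3750]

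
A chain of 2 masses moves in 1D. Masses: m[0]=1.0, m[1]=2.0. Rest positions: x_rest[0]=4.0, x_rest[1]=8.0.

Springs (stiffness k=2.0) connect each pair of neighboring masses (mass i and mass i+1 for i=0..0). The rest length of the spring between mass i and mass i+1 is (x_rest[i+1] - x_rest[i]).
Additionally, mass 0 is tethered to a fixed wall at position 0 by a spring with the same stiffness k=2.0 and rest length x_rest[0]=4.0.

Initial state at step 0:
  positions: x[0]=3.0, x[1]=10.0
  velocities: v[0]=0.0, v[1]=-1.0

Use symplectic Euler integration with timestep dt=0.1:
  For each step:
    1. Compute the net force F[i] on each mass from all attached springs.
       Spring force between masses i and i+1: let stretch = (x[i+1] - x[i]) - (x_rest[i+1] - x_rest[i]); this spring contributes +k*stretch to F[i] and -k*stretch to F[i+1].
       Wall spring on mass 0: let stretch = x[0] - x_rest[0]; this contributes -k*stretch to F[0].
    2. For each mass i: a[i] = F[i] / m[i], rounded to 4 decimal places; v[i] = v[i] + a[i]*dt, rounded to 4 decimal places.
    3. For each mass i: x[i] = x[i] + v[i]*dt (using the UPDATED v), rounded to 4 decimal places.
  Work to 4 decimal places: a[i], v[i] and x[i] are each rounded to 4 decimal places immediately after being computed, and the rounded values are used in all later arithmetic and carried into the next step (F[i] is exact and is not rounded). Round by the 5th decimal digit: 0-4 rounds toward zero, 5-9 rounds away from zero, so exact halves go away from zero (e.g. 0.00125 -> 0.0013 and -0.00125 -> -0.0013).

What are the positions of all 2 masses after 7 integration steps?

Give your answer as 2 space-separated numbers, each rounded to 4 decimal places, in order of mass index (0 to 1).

Step 0: x=[3.0000 10.0000] v=[0.0000 -1.0000]
Step 1: x=[3.0800 9.8700] v=[0.8000 -1.3000]
Step 2: x=[3.2342 9.7121] v=[1.5420 -1.5790]
Step 3: x=[3.4533 9.5294] v=[2.1907 -1.8268]
Step 4: x=[3.7248 9.3260] v=[2.7153 -2.0344]
Step 5: x=[4.0339 9.1066] v=[3.0906 -2.1945]
Step 6: x=[4.3637 8.8764] v=[3.2984 -2.3018]
Step 7: x=[4.6965 8.6411] v=[3.3282 -2.3531]

Answer: 4.6965 8.6411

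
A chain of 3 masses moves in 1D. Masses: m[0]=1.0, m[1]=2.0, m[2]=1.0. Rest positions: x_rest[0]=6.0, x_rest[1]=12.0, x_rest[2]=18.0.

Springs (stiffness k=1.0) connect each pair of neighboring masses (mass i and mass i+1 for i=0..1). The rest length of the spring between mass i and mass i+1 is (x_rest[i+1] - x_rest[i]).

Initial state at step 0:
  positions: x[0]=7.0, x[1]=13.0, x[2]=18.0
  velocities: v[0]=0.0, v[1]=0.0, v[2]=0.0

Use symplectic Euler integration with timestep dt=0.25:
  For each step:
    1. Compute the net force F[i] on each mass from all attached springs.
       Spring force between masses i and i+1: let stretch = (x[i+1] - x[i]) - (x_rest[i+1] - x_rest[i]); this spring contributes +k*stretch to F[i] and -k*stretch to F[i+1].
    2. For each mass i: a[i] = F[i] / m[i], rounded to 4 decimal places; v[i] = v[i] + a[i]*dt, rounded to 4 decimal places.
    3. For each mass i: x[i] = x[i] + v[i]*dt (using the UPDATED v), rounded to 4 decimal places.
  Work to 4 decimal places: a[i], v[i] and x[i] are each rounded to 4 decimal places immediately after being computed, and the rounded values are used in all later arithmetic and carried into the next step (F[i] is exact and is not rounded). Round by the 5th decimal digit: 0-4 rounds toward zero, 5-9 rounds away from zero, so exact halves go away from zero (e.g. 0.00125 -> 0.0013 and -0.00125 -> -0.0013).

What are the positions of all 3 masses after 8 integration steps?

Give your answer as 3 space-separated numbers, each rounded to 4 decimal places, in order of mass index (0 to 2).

Answer: 6.7346 12.4979 19.2699

Derivation:
Step 0: x=[7.0000 13.0000 18.0000] v=[0.0000 0.0000 0.0000]
Step 1: x=[7.0000 12.9688 18.0625] v=[0.0000 -0.1250 0.2500]
Step 2: x=[6.9981 12.9102 18.1817] v=[-0.0078 -0.2344 0.4766]
Step 3: x=[6.9907 12.8316 18.3464] v=[-0.0298 -0.3145 0.6587]
Step 4: x=[6.9733 12.7428 18.5414] v=[-0.0696 -0.3553 0.7800]
Step 5: x=[6.9415 12.6549 18.7490] v=[-0.1272 -0.3517 0.8304]
Step 6: x=[6.8918 12.5789 18.9507] v=[-0.1989 -0.3041 0.8069]
Step 7: x=[6.8225 12.5243 19.1292] v=[-0.2771 -0.2185 0.7140]
Step 8: x=[6.7346 12.4979 19.2699] v=[-0.3517 -0.1056 0.5628]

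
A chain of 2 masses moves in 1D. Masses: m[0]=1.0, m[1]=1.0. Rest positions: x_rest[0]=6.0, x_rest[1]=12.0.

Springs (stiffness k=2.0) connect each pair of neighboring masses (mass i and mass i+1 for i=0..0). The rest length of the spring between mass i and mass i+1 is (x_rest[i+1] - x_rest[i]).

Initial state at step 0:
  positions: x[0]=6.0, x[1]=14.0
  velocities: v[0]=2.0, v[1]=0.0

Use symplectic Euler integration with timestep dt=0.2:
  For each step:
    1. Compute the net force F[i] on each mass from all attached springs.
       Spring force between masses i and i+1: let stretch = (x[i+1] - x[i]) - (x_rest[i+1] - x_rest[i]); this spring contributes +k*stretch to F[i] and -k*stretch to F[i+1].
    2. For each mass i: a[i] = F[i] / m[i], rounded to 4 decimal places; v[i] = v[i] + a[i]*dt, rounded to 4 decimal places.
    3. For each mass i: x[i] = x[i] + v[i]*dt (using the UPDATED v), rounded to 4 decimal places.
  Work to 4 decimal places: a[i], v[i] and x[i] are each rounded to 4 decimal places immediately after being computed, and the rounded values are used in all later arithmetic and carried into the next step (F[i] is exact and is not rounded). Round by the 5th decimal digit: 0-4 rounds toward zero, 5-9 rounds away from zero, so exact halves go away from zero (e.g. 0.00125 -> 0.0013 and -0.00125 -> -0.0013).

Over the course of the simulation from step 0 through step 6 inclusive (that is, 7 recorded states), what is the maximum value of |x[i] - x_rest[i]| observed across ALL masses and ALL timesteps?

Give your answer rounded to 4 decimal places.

Step 0: x=[6.0000 14.0000] v=[2.0000 0.0000]
Step 1: x=[6.5600 13.8400] v=[2.8000 -0.8000]
Step 2: x=[7.2224 13.5776] v=[3.3120 -1.3120]
Step 3: x=[7.9132 13.2868] v=[3.4541 -1.4541]
Step 4: x=[8.5539 13.0461] v=[3.2035 -1.2035]
Step 5: x=[9.0740 12.9260] v=[2.6004 -0.6004]
Step 6: x=[9.4222 12.9778] v=[1.7412 0.2588]
Max displacement = 3.4222

Answer: 3.4222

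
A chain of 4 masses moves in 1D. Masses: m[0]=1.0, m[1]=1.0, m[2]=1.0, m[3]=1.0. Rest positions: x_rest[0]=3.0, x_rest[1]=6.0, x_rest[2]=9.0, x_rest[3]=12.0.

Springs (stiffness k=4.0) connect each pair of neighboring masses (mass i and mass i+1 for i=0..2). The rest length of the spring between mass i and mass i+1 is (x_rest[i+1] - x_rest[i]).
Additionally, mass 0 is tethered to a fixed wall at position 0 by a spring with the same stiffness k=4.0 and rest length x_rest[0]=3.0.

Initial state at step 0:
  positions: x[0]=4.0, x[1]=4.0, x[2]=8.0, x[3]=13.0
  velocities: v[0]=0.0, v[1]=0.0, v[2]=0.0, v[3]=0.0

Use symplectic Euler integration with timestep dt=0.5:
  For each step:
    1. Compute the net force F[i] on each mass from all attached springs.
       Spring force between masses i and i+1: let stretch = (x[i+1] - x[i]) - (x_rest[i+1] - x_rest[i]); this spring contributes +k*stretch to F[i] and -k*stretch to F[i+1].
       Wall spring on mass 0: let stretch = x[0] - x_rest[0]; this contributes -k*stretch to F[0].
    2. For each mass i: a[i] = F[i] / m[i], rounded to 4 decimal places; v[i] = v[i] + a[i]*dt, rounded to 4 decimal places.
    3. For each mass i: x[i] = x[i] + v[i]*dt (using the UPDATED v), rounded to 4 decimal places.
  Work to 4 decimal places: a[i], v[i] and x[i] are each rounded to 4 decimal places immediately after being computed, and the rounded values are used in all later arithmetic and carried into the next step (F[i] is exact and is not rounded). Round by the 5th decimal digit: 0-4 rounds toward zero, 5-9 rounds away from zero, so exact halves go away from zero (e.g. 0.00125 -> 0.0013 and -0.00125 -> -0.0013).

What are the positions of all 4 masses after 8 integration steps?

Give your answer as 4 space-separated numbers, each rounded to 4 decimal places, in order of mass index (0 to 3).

Step 0: x=[4.0000 4.0000 8.0000 13.0000] v=[0.0000 0.0000 0.0000 0.0000]
Step 1: x=[0.0000 8.0000 9.0000 11.0000] v=[-8.0000 8.0000 2.0000 -4.0000]
Step 2: x=[4.0000 5.0000 11.0000 10.0000] v=[8.0000 -6.0000 4.0000 -2.0000]
Step 3: x=[5.0000 7.0000 6.0000 13.0000] v=[2.0000 4.0000 -10.0000 6.0000]
Step 4: x=[3.0000 6.0000 9.0000 12.0000] v=[-4.0000 -2.0000 6.0000 -2.0000]
Step 5: x=[1.0000 5.0000 12.0000 11.0000] v=[-4.0000 -2.0000 6.0000 -2.0000]
Step 6: x=[2.0000 7.0000 7.0000 14.0000] v=[2.0000 4.0000 -10.0000 6.0000]
Step 7: x=[6.0000 4.0000 9.0000 13.0000] v=[8.0000 -6.0000 4.0000 -2.0000]
Step 8: x=[2.0000 8.0000 10.0000 11.0000] v=[-8.0000 8.0000 2.0000 -4.0000]

Answer: 2.0000 8.0000 10.0000 11.0000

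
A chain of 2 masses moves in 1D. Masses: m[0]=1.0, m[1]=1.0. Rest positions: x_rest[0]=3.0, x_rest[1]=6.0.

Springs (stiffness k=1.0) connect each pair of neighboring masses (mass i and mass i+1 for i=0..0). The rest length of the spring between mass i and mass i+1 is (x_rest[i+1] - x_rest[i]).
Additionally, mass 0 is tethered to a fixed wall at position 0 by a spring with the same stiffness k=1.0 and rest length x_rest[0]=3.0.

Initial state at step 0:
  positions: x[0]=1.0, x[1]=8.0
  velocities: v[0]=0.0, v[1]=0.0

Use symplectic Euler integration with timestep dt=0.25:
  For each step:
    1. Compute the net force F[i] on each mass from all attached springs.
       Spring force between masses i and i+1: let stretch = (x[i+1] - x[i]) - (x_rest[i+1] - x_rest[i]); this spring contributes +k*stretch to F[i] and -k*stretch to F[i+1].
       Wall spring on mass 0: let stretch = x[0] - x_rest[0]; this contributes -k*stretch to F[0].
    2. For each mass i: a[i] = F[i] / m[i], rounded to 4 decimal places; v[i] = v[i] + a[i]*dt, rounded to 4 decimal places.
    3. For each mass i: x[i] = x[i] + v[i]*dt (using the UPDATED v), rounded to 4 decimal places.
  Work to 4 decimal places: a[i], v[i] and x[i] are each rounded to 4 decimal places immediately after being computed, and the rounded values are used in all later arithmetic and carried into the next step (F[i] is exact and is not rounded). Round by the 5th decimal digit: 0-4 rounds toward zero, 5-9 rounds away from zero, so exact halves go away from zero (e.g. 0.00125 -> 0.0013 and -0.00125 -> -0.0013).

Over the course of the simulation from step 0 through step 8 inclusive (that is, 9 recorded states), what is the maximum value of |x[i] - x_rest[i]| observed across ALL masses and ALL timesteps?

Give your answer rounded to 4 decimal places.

Answer: 2.5190

Derivation:
Step 0: x=[1.0000 8.0000] v=[0.0000 0.0000]
Step 1: x=[1.3750 7.7500] v=[1.5000 -1.0000]
Step 2: x=[2.0625 7.2891] v=[2.7500 -1.8438]
Step 3: x=[2.9478 6.6890] v=[3.5410 -2.4005]
Step 4: x=[3.8827 6.0426] v=[3.7394 -2.5858]
Step 5: x=[4.7099 5.4487] v=[3.3087 -2.3758]
Step 6: x=[5.2889 4.9961] v=[2.3159 -1.8105]
Step 7: x=[5.5190 4.7493] v=[0.9205 -0.9873]
Step 8: x=[5.3561 4.7381] v=[-0.6517 -0.0449]
Max displacement = 2.5190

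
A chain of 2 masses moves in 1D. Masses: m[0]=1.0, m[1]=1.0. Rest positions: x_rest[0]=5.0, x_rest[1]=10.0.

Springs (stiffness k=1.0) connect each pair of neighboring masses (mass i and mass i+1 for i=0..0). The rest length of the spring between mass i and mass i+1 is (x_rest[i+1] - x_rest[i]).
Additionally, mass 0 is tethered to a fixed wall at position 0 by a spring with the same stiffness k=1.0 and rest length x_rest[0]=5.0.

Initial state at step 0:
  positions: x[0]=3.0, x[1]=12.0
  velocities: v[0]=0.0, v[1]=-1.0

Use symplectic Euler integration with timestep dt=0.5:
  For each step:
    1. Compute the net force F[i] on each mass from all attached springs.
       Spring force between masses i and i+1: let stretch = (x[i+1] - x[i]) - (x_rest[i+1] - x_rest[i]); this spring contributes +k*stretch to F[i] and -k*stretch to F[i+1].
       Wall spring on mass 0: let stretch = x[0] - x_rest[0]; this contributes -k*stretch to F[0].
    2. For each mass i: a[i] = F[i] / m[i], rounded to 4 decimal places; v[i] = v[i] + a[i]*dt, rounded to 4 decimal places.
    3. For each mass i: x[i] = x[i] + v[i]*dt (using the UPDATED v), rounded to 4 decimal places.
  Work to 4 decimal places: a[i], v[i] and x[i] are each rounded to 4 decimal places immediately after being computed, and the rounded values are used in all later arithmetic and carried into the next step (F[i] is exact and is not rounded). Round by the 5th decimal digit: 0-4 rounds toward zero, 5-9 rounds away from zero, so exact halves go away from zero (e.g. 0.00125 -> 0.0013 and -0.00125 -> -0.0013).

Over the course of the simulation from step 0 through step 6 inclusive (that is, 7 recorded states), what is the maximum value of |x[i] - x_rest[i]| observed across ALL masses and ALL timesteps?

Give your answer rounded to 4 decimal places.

Answer: 2.7929

Derivation:
Step 0: x=[3.0000 12.0000] v=[0.0000 -1.0000]
Step 1: x=[4.5000 10.5000] v=[3.0000 -3.0000]
Step 2: x=[6.3750 8.7500] v=[3.7500 -3.5000]
Step 3: x=[7.2500 7.6563] v=[1.7500 -2.1875]
Step 4: x=[6.4141 7.7110] v=[-1.6719 0.1094]
Step 5: x=[4.2989 8.6915] v=[-4.2305 1.9610]
Step 6: x=[2.2071 9.8239] v=[-4.1837 2.2647]
Max displacement = 2.7929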